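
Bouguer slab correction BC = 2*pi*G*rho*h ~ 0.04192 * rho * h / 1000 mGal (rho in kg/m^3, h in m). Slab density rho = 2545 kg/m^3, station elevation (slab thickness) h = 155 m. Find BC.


BC = 0.04192 * rho * h / 1000
= 0.04192 * 2545 * 155 / 1000
= 16.5364 mGal

16.5364


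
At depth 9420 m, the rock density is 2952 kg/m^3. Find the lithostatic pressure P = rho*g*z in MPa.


P = rho * g * z / 1e6
= 2952 * 9.81 * 9420 / 1e6
= 272794910.4 / 1e6
= 272.7949 MPa

272.7949


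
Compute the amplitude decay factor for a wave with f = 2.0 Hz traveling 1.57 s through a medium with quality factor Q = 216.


pi*f*t/Q = pi*2.0*1.57/216 = 0.045669
A/A0 = exp(-0.045669) = 0.955358

0.955358


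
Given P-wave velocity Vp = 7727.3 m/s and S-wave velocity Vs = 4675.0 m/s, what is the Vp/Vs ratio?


Vp/Vs = 7727.3 / 4675.0
= 1.6529

1.6529


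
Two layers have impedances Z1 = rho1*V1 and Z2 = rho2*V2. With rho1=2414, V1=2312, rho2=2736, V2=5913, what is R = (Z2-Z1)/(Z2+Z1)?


Z1 = 2414 * 2312 = 5581168
Z2 = 2736 * 5913 = 16177968
R = (16177968 - 5581168) / (16177968 + 5581168) = 10596800 / 21759136 = 0.487

0.487


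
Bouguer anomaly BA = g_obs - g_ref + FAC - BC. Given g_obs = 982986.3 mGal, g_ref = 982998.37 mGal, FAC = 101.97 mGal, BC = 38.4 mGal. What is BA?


BA = g_obs - g_ref + FAC - BC
= 982986.3 - 982998.37 + 101.97 - 38.4
= 51.5 mGal

51.5


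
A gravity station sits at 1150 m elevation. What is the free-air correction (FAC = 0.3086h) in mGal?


FAC = 0.3086 * h
= 0.3086 * 1150
= 354.89 mGal

354.89


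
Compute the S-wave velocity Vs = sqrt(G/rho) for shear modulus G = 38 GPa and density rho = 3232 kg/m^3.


Convert G to Pa: G = 38e9 Pa
Compute G/rho = 38e9 / 3232 = 11757425.7426
Vs = sqrt(11757425.7426) = 3428.91 m/s

3428.91


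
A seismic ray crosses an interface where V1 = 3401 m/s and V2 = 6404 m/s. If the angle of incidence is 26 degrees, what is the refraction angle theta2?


sin(theta1) = sin(26 deg) = 0.438371
sin(theta2) = V2/V1 * sin(theta1) = 6404/3401 * 0.438371 = 0.825442
theta2 = arcsin(0.825442) = 55.6333 degrees

55.6333


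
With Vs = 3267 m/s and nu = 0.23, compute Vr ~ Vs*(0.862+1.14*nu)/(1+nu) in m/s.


Numerator factor = 0.862 + 1.14*0.23 = 1.1242
Denominator = 1 + 0.23 = 1.23
Vr = 3267 * 1.1242 / 1.23 = 2985.98 m/s

2985.98


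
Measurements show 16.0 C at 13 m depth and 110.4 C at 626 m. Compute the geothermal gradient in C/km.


dT = 110.4 - 16.0 = 94.4 C
dz = 626 - 13 = 613 m
gradient = dT/dz * 1000 = 94.4/613 * 1000 = 153.9967 C/km

153.9967


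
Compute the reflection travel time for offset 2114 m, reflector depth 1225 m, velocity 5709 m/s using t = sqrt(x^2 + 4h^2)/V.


x^2 + 4h^2 = 2114^2 + 4*1225^2 = 4468996 + 6002500 = 10471496
sqrt(10471496) = 3235.9691
t = 3235.9691 / 5709 = 0.5668 s

0.5668


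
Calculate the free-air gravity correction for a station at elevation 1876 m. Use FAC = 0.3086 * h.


FAC = 0.3086 * h
= 0.3086 * 1876
= 578.9336 mGal

578.9336


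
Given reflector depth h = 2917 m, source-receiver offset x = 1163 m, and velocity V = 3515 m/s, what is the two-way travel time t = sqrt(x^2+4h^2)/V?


x^2 + 4h^2 = 1163^2 + 4*2917^2 = 1352569 + 34035556 = 35388125
sqrt(35388125) = 5948.7919
t = 5948.7919 / 3515 = 1.6924 s

1.6924


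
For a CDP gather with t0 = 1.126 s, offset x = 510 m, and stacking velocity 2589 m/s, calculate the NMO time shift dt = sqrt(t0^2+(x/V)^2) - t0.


x/Vnmo = 510/2589 = 0.196987
(x/Vnmo)^2 = 0.038804
t0^2 = 1.267876
sqrt(1.267876 + 0.038804) = 1.143101
dt = 1.143101 - 1.126 = 0.017101

0.017101


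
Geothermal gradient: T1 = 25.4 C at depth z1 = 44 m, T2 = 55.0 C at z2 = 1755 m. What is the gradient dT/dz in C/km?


dT = 55.0 - 25.4 = 29.6 C
dz = 1755 - 44 = 1711 m
gradient = dT/dz * 1000 = 29.6/1711 * 1000 = 17.2998 C/km

17.2998


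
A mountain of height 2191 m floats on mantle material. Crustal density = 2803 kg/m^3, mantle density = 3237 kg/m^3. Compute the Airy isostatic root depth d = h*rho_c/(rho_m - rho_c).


rho_m - rho_c = 3237 - 2803 = 434
d = 2191 * 2803 / 434
= 6141373 / 434
= 14150.63 m

14150.63


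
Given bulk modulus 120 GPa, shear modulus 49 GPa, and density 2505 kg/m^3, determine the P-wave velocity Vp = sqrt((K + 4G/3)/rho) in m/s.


First compute the effective modulus:
K + 4G/3 = 120e9 + 4*49e9/3 = 185333333333.33 Pa
Then divide by density:
185333333333.33 / 2505 = 73985362.6081 Pa/(kg/m^3)
Take the square root:
Vp = sqrt(73985362.6081) = 8601.47 m/s

8601.47


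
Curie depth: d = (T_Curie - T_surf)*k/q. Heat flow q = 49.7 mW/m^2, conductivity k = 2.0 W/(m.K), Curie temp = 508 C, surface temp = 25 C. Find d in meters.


T_Curie - T_surf = 508 - 25 = 483 C
Convert q to W/m^2: 49.7 mW/m^2 = 0.0497 W/m^2
d = 483 * 2.0 / 0.0497 = 19436.62 m

19436.62


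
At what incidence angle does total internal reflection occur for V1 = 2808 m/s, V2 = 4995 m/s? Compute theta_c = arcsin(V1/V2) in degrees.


V1/V2 = 2808/4995 = 0.562162
theta_c = arcsin(0.562162) = 34.2055 degrees

34.2055


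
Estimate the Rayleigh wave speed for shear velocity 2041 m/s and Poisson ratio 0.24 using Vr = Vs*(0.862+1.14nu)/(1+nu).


Numerator factor = 0.862 + 1.14*0.24 = 1.1356
Denominator = 1 + 0.24 = 1.24
Vr = 2041 * 1.1356 / 1.24 = 1869.16 m/s

1869.16


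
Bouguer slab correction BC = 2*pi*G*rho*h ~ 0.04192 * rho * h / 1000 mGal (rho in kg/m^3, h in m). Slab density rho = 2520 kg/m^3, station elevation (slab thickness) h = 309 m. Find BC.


BC = 0.04192 * rho * h / 1000
= 0.04192 * 2520 * 309 / 1000
= 32.6423 mGal

32.6423


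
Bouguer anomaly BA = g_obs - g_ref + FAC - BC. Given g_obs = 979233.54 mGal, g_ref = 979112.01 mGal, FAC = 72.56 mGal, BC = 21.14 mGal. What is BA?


BA = g_obs - g_ref + FAC - BC
= 979233.54 - 979112.01 + 72.56 - 21.14
= 172.95 mGal

172.95


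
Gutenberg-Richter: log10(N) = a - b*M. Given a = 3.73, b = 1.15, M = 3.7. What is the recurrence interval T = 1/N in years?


log10(N) = 3.73 - 1.15*3.7 = -0.525
N = 10^-0.525 = 0.298538
T = 1/N = 1/0.298538 = 3.3497 years

3.3497


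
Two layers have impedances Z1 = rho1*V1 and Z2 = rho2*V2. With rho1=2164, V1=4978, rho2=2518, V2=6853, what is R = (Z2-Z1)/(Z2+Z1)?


Z1 = 2164 * 4978 = 10772392
Z2 = 2518 * 6853 = 17255854
R = (17255854 - 10772392) / (17255854 + 10772392) = 6483462 / 28028246 = 0.2313

0.2313


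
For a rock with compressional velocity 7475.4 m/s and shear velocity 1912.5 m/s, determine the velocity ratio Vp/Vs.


Vp/Vs = 7475.4 / 1912.5
= 3.9087

3.9087


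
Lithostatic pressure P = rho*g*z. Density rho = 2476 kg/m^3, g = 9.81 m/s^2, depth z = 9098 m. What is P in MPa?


P = rho * g * z / 1e6
= 2476 * 9.81 * 9098 / 1e6
= 220986416.88 / 1e6
= 220.9864 MPa

220.9864


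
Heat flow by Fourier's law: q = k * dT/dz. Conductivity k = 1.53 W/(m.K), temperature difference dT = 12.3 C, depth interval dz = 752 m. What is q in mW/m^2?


q = k * dT / dz * 1000
= 1.53 * 12.3 / 752 * 1000
= 0.025025 * 1000
= 25.0253 mW/m^2

25.0253


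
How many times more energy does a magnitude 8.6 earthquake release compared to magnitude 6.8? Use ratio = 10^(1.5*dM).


M2 - M1 = 8.6 - 6.8 = 1.8
1.5 * 1.8 = 2.7
ratio = 10^2.7 = 501.19

501.19


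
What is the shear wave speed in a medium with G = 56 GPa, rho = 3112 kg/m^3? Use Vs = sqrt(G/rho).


Convert G to Pa: G = 56e9 Pa
Compute G/rho = 56e9 / 3112 = 17994858.6118
Vs = sqrt(17994858.6118) = 4242.03 m/s

4242.03


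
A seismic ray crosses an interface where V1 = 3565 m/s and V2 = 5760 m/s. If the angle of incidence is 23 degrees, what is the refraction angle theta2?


sin(theta1) = sin(23 deg) = 0.390731
sin(theta2) = V2/V1 * sin(theta1) = 5760/3565 * 0.390731 = 0.631308
theta2 = arcsin(0.631308) = 39.1467 degrees

39.1467


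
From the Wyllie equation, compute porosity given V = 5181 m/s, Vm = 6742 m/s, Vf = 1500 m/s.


1/V - 1/Vm = 1/5181 - 1/6742 = 4.469e-05
1/Vf - 1/Vm = 1/1500 - 1/6742 = 0.00051834
phi = 4.469e-05 / 0.00051834 = 0.0862

0.0862


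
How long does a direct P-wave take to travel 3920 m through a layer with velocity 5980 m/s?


t = x / V
= 3920 / 5980
= 0.6555 s

0.6555


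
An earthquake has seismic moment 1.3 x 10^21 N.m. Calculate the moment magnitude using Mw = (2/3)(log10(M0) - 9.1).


log10(M0) = log10(1.3 x 10^21) = 21.1139
Mw = 2/3 * (21.1139 - 9.1)
= 2/3 * 12.0139
= 8.01

8.01


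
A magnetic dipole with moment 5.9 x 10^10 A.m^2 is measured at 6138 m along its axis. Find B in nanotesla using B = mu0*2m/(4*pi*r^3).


m = 5.9 x 10^10 = 59000000000 A.m^2
2m = 118000000000 A.m^2
r^3 = 6138^3 = 231249420072
B = (4pi*10^-7) * 118000000000 / (4*pi * 231249420072) * 1e9
= 148283.173249 / 2905965916980.38 * 1e9
= 51.0272 nT

51.0272


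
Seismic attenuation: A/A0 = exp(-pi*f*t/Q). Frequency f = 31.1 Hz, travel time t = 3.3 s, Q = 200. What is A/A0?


pi*f*t/Q = pi*31.1*3.3/200 = 1.612108
A/A0 = exp(-1.612108) = 0.199467

0.199467


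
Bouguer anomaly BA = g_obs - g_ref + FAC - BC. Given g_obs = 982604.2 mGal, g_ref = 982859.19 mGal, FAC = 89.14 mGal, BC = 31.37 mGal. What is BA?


BA = g_obs - g_ref + FAC - BC
= 982604.2 - 982859.19 + 89.14 - 31.37
= -197.22 mGal

-197.22


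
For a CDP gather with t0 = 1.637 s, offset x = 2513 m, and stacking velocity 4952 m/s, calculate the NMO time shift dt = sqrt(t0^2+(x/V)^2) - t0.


x/Vnmo = 2513/4952 = 0.507472
(x/Vnmo)^2 = 0.257528
t0^2 = 2.679769
sqrt(2.679769 + 0.257528) = 1.713854
dt = 1.713854 - 1.637 = 0.076854

0.076854


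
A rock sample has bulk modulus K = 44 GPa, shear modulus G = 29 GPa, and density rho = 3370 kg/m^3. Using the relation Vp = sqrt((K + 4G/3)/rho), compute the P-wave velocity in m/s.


First compute the effective modulus:
K + 4G/3 = 44e9 + 4*29e9/3 = 82666666666.67 Pa
Then divide by density:
82666666666.67 / 3370 = 24530168.1503 Pa/(kg/m^3)
Take the square root:
Vp = sqrt(24530168.1503) = 4952.79 m/s

4952.79


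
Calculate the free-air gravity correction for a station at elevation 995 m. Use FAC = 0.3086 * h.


FAC = 0.3086 * h
= 0.3086 * 995
= 307.057 mGal

307.057


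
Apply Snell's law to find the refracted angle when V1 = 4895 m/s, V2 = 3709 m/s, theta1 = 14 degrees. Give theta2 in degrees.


sin(theta1) = sin(14 deg) = 0.241922
sin(theta2) = V2/V1 * sin(theta1) = 3709/4895 * 0.241922 = 0.183307
theta2 = arcsin(0.183307) = 10.5624 degrees

10.5624


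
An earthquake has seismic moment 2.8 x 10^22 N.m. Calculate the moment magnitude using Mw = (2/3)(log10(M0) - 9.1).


log10(M0) = log10(2.8 x 10^22) = 22.4472
Mw = 2/3 * (22.4472 - 9.1)
= 2/3 * 13.3472
= 8.9

8.9


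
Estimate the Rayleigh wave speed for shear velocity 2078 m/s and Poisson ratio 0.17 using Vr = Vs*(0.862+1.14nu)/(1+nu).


Numerator factor = 0.862 + 1.14*0.17 = 1.0558
Denominator = 1 + 0.17 = 1.17
Vr = 2078 * 1.0558 / 1.17 = 1875.17 m/s

1875.17


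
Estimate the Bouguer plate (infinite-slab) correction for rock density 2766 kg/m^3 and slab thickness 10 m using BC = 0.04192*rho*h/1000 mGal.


BC = 0.04192 * rho * h / 1000
= 0.04192 * 2766 * 10 / 1000
= 1.1595 mGal

1.1595


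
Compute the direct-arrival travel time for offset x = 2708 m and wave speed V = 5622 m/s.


t = x / V
= 2708 / 5622
= 0.4817 s

0.4817


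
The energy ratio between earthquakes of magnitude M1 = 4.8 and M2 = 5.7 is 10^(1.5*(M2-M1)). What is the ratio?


M2 - M1 = 5.7 - 4.8 = 0.9
1.5 * 0.9 = 1.35
ratio = 10^1.35 = 22.39

22.39


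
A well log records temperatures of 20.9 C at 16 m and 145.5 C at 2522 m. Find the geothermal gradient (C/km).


dT = 145.5 - 20.9 = 124.6 C
dz = 2522 - 16 = 2506 m
gradient = dT/dz * 1000 = 124.6/2506 * 1000 = 49.7207 C/km

49.7207


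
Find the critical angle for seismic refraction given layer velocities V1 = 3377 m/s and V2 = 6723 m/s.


V1/V2 = 3377/6723 = 0.502306
theta_c = arcsin(0.502306) = 30.1526 degrees

30.1526


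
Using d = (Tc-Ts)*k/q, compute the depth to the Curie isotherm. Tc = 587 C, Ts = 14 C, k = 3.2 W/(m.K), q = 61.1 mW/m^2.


T_Curie - T_surf = 587 - 14 = 573 C
Convert q to W/m^2: 61.1 mW/m^2 = 0.0611 W/m^2
d = 573 * 3.2 / 0.0611 = 30009.82 m

30009.82


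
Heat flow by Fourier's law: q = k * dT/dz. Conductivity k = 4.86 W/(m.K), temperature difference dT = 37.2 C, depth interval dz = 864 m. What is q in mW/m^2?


q = k * dT / dz * 1000
= 4.86 * 37.2 / 864 * 1000
= 0.20925 * 1000
= 209.25 mW/m^2

209.25


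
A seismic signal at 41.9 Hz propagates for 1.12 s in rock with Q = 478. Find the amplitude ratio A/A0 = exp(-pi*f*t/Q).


pi*f*t/Q = pi*41.9*1.12/478 = 0.308428
A/A0 = exp(-0.308428) = 0.734601

0.734601


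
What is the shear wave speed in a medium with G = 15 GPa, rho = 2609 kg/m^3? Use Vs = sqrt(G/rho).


Convert G to Pa: G = 15e9 Pa
Compute G/rho = 15e9 / 2609 = 5749329.2449
Vs = sqrt(5749329.2449) = 2397.78 m/s

2397.78


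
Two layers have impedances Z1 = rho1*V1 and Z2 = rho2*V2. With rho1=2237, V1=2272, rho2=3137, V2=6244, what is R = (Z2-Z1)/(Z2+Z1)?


Z1 = 2237 * 2272 = 5082464
Z2 = 3137 * 6244 = 19587428
R = (19587428 - 5082464) / (19587428 + 5082464) = 14504964 / 24669892 = 0.588

0.588


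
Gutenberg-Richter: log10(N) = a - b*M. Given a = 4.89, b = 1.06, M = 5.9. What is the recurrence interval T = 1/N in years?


log10(N) = 4.89 - 1.06*5.9 = -1.364
N = 10^-1.364 = 0.043251
T = 1/N = 1/0.043251 = 23.1206 years

23.1206


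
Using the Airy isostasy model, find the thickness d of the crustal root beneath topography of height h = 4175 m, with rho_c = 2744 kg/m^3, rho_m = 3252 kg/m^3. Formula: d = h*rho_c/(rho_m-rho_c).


rho_m - rho_c = 3252 - 2744 = 508
d = 4175 * 2744 / 508
= 11456200 / 508
= 22551.57 m

22551.57


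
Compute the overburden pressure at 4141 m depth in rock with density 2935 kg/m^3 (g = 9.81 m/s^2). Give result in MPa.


P = rho * g * z / 1e6
= 2935 * 9.81 * 4141 / 1e6
= 119229121.35 / 1e6
= 119.2291 MPa

119.2291


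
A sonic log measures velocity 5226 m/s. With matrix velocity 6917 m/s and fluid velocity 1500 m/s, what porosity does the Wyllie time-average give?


1/V - 1/Vm = 1/5226 - 1/6917 = 4.678e-05
1/Vf - 1/Vm = 1/1500 - 1/6917 = 0.0005221
phi = 4.678e-05 / 0.0005221 = 0.0896

0.0896


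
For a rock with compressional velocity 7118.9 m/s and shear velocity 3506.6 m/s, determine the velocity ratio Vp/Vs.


Vp/Vs = 7118.9 / 3506.6
= 2.0301

2.0301


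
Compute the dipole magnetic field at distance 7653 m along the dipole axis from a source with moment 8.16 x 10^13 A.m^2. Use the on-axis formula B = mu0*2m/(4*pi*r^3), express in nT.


m = 8.16 x 10^13 = 81600000000000 A.m^2
2m = 163200000000000 A.m^2
r^3 = 7653^3 = 448224034077
B = (4pi*10^-7) * 163200000000000 / (4*pi * 448224034077) * 1e9
= 205083168.426342 / 5632549330474.74 * 1e9
= 36410.3635 nT

36410.3635


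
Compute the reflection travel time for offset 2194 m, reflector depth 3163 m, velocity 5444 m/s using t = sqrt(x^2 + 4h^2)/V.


x^2 + 4h^2 = 2194^2 + 4*3163^2 = 4813636 + 40018276 = 44831912
sqrt(44831912) = 6695.6637
t = 6695.6637 / 5444 = 1.2299 s

1.2299


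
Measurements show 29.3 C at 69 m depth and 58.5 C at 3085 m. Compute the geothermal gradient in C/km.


dT = 58.5 - 29.3 = 29.2 C
dz = 3085 - 69 = 3016 m
gradient = dT/dz * 1000 = 29.2/3016 * 1000 = 9.6817 C/km

9.6817


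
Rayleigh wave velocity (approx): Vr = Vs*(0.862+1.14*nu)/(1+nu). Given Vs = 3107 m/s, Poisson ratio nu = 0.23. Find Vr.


Numerator factor = 0.862 + 1.14*0.23 = 1.1242
Denominator = 1 + 0.23 = 1.23
Vr = 3107 * 1.1242 / 1.23 = 2839.75 m/s

2839.75


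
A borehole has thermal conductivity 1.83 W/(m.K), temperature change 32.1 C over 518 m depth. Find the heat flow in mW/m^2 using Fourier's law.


q = k * dT / dz * 1000
= 1.83 * 32.1 / 518 * 1000
= 0.113403 * 1000
= 113.4035 mW/m^2

113.4035


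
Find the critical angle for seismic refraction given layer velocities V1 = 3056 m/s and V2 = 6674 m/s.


V1/V2 = 3056/6674 = 0.457896
theta_c = arcsin(0.457896) = 27.2514 degrees

27.2514


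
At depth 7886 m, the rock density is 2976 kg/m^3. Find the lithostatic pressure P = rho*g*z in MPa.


P = rho * g * z / 1e6
= 2976 * 9.81 * 7886 / 1e6
= 230228300.16 / 1e6
= 230.2283 MPa

230.2283


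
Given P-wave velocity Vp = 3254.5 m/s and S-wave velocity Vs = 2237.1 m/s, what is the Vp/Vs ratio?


Vp/Vs = 3254.5 / 2237.1
= 1.4548

1.4548


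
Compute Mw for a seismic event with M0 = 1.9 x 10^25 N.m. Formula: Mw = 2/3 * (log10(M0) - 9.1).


log10(M0) = log10(1.9 x 10^25) = 25.2788
Mw = 2/3 * (25.2788 - 9.1)
= 2/3 * 16.1788
= 10.79

10.79


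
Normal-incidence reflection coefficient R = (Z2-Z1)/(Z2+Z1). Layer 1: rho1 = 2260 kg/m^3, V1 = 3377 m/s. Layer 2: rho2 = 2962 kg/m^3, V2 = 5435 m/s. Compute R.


Z1 = 2260 * 3377 = 7632020
Z2 = 2962 * 5435 = 16098470
R = (16098470 - 7632020) / (16098470 + 7632020) = 8466450 / 23730490 = 0.3568

0.3568


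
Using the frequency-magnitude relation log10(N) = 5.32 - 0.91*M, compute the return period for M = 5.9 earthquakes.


log10(N) = 5.32 - 0.91*5.9 = -0.049
N = 10^-0.049 = 0.893305
T = 1/N = 1/0.893305 = 1.1194 years

1.1194


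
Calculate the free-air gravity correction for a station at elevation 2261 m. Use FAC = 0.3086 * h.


FAC = 0.3086 * h
= 0.3086 * 2261
= 697.7446 mGal

697.7446


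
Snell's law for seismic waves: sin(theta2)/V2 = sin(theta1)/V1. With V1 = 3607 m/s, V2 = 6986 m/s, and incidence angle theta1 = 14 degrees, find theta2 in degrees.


sin(theta1) = sin(14 deg) = 0.241922
sin(theta2) = V2/V1 * sin(theta1) = 6986/3607 * 0.241922 = 0.468552
theta2 = arcsin(0.468552) = 27.9403 degrees

27.9403


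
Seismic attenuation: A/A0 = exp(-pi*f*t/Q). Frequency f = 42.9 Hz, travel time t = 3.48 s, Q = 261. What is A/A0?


pi*f*t/Q = pi*42.9*3.48/261 = 1.796991
A/A0 = exp(-1.796991) = 0.165797

0.165797


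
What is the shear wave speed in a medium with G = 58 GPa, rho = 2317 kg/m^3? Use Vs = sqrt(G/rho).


Convert G to Pa: G = 58e9 Pa
Compute G/rho = 58e9 / 2317 = 25032369.4432
Vs = sqrt(25032369.4432) = 5003.24 m/s

5003.24


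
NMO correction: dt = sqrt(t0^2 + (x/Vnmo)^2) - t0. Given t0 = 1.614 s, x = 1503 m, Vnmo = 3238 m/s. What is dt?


x/Vnmo = 1503/3238 = 0.464175
(x/Vnmo)^2 = 0.215459
t0^2 = 2.604996
sqrt(2.604996 + 0.215459) = 1.679421
dt = 1.679421 - 1.614 = 0.065421

0.065421


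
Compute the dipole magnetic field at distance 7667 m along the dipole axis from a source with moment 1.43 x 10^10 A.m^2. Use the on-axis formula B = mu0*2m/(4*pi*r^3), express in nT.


m = 1.43 x 10^10 = 14300000000 A.m^2
2m = 28600000000 A.m^2
r^3 = 7667^3 = 450688409963
B = (4pi*10^-7) * 28600000000 / (4*pi * 450688409963) * 1e9
= 35939.819957 / 5663517591191.3 * 1e9
= 6.3458 nT

6.3458


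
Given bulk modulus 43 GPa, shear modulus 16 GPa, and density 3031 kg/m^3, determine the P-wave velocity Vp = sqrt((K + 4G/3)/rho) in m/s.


First compute the effective modulus:
K + 4G/3 = 43e9 + 4*16e9/3 = 64333333333.33 Pa
Then divide by density:
64333333333.33 / 3031 = 21225118.2228 Pa/(kg/m^3)
Take the square root:
Vp = sqrt(21225118.2228) = 4607.07 m/s

4607.07


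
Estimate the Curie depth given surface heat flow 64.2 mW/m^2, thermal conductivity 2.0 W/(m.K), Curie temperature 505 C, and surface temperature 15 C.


T_Curie - T_surf = 505 - 15 = 490 C
Convert q to W/m^2: 64.2 mW/m^2 = 0.0642 W/m^2
d = 490 * 2.0 / 0.0642 = 15264.8 m

15264.8


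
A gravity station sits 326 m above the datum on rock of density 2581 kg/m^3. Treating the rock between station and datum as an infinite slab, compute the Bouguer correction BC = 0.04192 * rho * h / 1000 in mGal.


BC = 0.04192 * rho * h / 1000
= 0.04192 * 2581 * 326 / 1000
= 35.2717 mGal

35.2717


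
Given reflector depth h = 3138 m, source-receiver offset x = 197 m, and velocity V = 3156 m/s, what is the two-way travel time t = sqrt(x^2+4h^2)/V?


x^2 + 4h^2 = 197^2 + 4*3138^2 = 38809 + 39388176 = 39426985
sqrt(39426985) = 6279.0911
t = 6279.0911 / 3156 = 1.9896 s

1.9896


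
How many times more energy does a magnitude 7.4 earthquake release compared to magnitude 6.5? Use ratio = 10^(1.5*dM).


M2 - M1 = 7.4 - 6.5 = 0.9
1.5 * 0.9 = 1.35
ratio = 10^1.35 = 22.39

22.39


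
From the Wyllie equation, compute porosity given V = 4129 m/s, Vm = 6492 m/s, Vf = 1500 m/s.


1/V - 1/Vm = 1/4129 - 1/6492 = 8.815e-05
1/Vf - 1/Vm = 1/1500 - 1/6492 = 0.00051263
phi = 8.815e-05 / 0.00051263 = 0.172

0.172


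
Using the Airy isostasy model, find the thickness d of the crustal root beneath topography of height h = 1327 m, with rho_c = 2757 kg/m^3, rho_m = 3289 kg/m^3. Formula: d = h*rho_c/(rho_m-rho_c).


rho_m - rho_c = 3289 - 2757 = 532
d = 1327 * 2757 / 532
= 3658539 / 532
= 6876.95 m

6876.95


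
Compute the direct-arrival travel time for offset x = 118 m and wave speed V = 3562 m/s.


t = x / V
= 118 / 3562
= 0.0331 s

0.0331


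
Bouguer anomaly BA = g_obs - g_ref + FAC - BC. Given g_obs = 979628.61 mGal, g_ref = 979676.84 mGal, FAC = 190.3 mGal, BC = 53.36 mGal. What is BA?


BA = g_obs - g_ref + FAC - BC
= 979628.61 - 979676.84 + 190.3 - 53.36
= 88.71 mGal

88.71


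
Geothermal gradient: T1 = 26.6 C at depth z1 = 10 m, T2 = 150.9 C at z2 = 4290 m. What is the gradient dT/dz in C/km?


dT = 150.9 - 26.6 = 124.3 C
dz = 4290 - 10 = 4280 m
gradient = dT/dz * 1000 = 124.3/4280 * 1000 = 29.0421 C/km

29.0421


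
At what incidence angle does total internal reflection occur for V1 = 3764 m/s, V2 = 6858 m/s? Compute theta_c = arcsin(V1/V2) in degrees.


V1/V2 = 3764/6858 = 0.548848
theta_c = arcsin(0.548848) = 33.288 degrees

33.288


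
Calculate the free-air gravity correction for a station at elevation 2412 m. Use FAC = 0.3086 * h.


FAC = 0.3086 * h
= 0.3086 * 2412
= 744.3432 mGal

744.3432


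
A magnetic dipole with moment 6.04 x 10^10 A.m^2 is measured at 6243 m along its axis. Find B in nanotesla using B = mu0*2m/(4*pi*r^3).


m = 6.04 x 10^10 = 60400000000 A.m^2
2m = 120800000000 A.m^2
r^3 = 6243^3 = 243321230907
B = (4pi*10^-7) * 120800000000 / (4*pi * 243321230907) * 1e9
= 151801.757021 / 3057664765919.43 * 1e9
= 49.6463 nT

49.6463


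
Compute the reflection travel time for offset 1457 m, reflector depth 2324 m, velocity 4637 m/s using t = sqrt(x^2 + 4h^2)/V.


x^2 + 4h^2 = 1457^2 + 4*2324^2 = 2122849 + 21603904 = 23726753
sqrt(23726753) = 4871.0115
t = 4871.0115 / 4637 = 1.0505 s

1.0505


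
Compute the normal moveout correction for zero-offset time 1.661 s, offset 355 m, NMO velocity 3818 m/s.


x/Vnmo = 355/3818 = 0.092981
(x/Vnmo)^2 = 0.008645
t0^2 = 2.758921
sqrt(2.758921 + 0.008645) = 1.6636
dt = 1.6636 - 1.661 = 0.0026

0.0026


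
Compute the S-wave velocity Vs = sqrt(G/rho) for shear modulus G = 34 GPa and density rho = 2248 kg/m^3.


Convert G to Pa: G = 34e9 Pa
Compute G/rho = 34e9 / 2248 = 15124555.1601
Vs = sqrt(15124555.1601) = 3889.03 m/s

3889.03


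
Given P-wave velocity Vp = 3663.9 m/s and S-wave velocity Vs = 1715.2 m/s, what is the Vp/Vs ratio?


Vp/Vs = 3663.9 / 1715.2
= 2.1361

2.1361


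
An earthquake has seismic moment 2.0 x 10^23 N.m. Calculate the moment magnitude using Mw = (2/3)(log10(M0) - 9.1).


log10(M0) = log10(2.0 x 10^23) = 23.301
Mw = 2/3 * (23.301 - 9.1)
= 2/3 * 14.201
= 9.47

9.47


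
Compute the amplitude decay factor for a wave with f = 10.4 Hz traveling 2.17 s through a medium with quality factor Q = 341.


pi*f*t/Q = pi*10.4*2.17/341 = 0.207916
A/A0 = exp(-0.207916) = 0.812275

0.812275


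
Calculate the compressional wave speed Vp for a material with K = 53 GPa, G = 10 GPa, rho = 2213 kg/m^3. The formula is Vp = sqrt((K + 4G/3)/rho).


First compute the effective modulus:
K + 4G/3 = 53e9 + 4*10e9/3 = 66333333333.33 Pa
Then divide by density:
66333333333.33 / 2213 = 29974393.734 Pa/(kg/m^3)
Take the square root:
Vp = sqrt(29974393.734) = 5474.89 m/s

5474.89


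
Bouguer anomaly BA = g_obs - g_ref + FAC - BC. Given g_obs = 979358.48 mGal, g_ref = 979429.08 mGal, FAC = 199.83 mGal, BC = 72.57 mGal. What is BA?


BA = g_obs - g_ref + FAC - BC
= 979358.48 - 979429.08 + 199.83 - 72.57
= 56.66 mGal

56.66


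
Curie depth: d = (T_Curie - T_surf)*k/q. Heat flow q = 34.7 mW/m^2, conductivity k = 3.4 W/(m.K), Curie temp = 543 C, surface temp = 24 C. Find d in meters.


T_Curie - T_surf = 543 - 24 = 519 C
Convert q to W/m^2: 34.7 mW/m^2 = 0.0347 W/m^2
d = 519 * 3.4 / 0.0347 = 50853.03 m

50853.03


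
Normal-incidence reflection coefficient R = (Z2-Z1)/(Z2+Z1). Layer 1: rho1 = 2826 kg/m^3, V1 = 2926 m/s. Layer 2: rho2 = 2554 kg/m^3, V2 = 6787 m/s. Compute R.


Z1 = 2826 * 2926 = 8268876
Z2 = 2554 * 6787 = 17333998
R = (17333998 - 8268876) / (17333998 + 8268876) = 9065122 / 25602874 = 0.3541

0.3541


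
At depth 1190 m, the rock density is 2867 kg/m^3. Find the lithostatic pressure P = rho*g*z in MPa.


P = rho * g * z / 1e6
= 2867 * 9.81 * 1190 / 1e6
= 33469071.3 / 1e6
= 33.4691 MPa

33.4691


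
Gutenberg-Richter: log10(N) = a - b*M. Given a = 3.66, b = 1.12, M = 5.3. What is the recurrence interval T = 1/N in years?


log10(N) = 3.66 - 1.12*5.3 = -2.276
N = 10^-2.276 = 0.005297
T = 1/N = 1/0.005297 = 188.7991 years

188.7991


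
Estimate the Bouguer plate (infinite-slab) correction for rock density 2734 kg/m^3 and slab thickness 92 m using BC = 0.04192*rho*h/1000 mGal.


BC = 0.04192 * rho * h / 1000
= 0.04192 * 2734 * 92 / 1000
= 10.5441 mGal

10.5441


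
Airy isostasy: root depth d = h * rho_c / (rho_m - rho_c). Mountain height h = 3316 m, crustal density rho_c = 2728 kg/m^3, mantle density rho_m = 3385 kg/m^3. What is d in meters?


rho_m - rho_c = 3385 - 2728 = 657
d = 3316 * 2728 / 657
= 9046048 / 657
= 13768.72 m

13768.72


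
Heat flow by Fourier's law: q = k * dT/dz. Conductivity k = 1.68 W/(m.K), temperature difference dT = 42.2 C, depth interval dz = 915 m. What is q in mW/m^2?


q = k * dT / dz * 1000
= 1.68 * 42.2 / 915 * 1000
= 0.077482 * 1000
= 77.482 mW/m^2

77.482


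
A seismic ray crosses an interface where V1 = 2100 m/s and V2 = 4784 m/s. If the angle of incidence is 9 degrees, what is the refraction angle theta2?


sin(theta1) = sin(9 deg) = 0.156434
sin(theta2) = V2/V1 * sin(theta1) = 4784/2100 * 0.156434 = 0.356373
theta2 = arcsin(0.356373) = 20.8776 degrees

20.8776


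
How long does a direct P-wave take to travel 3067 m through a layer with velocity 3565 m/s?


t = x / V
= 3067 / 3565
= 0.8603 s

0.8603


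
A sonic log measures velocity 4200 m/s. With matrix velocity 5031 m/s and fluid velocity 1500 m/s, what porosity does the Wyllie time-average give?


1/V - 1/Vm = 1/4200 - 1/5031 = 3.933e-05
1/Vf - 1/Vm = 1/1500 - 1/5031 = 0.0004679
phi = 3.933e-05 / 0.0004679 = 0.0841

0.0841


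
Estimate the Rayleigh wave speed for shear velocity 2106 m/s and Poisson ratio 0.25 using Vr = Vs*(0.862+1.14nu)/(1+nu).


Numerator factor = 0.862 + 1.14*0.25 = 1.147
Denominator = 1 + 0.25 = 1.25
Vr = 2106 * 1.147 / 1.25 = 1932.47 m/s

1932.47


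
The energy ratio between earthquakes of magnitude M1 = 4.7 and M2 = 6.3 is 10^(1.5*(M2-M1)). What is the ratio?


M2 - M1 = 6.3 - 4.7 = 1.6
1.5 * 1.6 = 2.4
ratio = 10^2.4 = 251.19

251.19


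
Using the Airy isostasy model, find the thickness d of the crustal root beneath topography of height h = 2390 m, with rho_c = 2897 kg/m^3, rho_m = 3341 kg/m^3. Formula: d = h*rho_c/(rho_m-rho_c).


rho_m - rho_c = 3341 - 2897 = 444
d = 2390 * 2897 / 444
= 6923830 / 444
= 15594.21 m

15594.21


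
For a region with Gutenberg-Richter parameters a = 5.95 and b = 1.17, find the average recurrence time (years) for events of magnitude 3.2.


log10(N) = 5.95 - 1.17*3.2 = 2.206
N = 10^2.206 = 160.694125
T = 1/N = 1/160.694125 = 0.0062 years

0.0062


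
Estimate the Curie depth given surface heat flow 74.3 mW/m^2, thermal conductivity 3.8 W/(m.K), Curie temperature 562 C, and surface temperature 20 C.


T_Curie - T_surf = 562 - 20 = 542 C
Convert q to W/m^2: 74.3 mW/m^2 = 0.0743 W/m^2
d = 542 * 3.8 / 0.0743 = 27720.05 m

27720.05


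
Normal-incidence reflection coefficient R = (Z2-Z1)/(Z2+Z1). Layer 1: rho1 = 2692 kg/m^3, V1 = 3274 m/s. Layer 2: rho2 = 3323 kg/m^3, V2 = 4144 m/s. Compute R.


Z1 = 2692 * 3274 = 8813608
Z2 = 3323 * 4144 = 13770512
R = (13770512 - 8813608) / (13770512 + 8813608) = 4956904 / 22584120 = 0.2195

0.2195


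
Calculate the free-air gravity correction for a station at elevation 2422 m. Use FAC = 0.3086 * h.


FAC = 0.3086 * h
= 0.3086 * 2422
= 747.4292 mGal

747.4292


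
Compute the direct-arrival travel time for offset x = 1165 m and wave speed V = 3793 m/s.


t = x / V
= 1165 / 3793
= 0.3071 s

0.3071


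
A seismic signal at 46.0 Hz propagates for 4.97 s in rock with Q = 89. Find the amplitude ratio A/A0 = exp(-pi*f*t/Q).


pi*f*t/Q = pi*46.0*4.97/89 = 8.07001
A/A0 = exp(-8.07001) = 0.000313

3.130000e-04


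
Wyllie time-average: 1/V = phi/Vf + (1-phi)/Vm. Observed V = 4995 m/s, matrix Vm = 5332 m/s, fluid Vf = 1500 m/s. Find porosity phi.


1/V - 1/Vm = 1/4995 - 1/5332 = 1.265e-05
1/Vf - 1/Vm = 1/1500 - 1/5332 = 0.00047912
phi = 1.265e-05 / 0.00047912 = 0.0264

0.0264


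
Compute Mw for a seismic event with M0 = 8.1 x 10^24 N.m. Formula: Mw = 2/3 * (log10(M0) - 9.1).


log10(M0) = log10(8.1 x 10^24) = 24.9085
Mw = 2/3 * (24.9085 - 9.1)
= 2/3 * 15.8085
= 10.54

10.54


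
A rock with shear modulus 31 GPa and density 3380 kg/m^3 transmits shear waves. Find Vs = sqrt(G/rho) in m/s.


Convert G to Pa: G = 31e9 Pa
Compute G/rho = 31e9 / 3380 = 9171597.6331
Vs = sqrt(9171597.6331) = 3028.46 m/s

3028.46


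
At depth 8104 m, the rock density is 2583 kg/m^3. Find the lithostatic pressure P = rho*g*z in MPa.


P = rho * g * z / 1e6
= 2583 * 9.81 * 8104 / 1e6
= 205349119.92 / 1e6
= 205.3491 MPa

205.3491


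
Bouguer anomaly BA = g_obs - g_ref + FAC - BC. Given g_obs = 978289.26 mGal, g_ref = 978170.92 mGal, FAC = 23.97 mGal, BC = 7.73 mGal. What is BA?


BA = g_obs - g_ref + FAC - BC
= 978289.26 - 978170.92 + 23.97 - 7.73
= 134.58 mGal

134.58


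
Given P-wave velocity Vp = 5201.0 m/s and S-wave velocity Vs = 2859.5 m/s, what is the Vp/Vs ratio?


Vp/Vs = 5201.0 / 2859.5
= 1.8188

1.8188


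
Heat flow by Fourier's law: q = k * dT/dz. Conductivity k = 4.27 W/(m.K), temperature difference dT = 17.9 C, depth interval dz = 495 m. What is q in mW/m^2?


q = k * dT / dz * 1000
= 4.27 * 17.9 / 495 * 1000
= 0.15441 * 1000
= 154.4101 mW/m^2

154.4101


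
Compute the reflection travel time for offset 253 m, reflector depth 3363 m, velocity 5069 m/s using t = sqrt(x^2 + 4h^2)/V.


x^2 + 4h^2 = 253^2 + 4*3363^2 = 64009 + 45239076 = 45303085
sqrt(45303085) = 6730.7566
t = 6730.7566 / 5069 = 1.3278 s

1.3278


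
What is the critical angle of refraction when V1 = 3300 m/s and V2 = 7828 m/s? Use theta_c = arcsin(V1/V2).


V1/V2 = 3300/7828 = 0.421564
theta_c = arcsin(0.421564) = 24.9333 degrees

24.9333


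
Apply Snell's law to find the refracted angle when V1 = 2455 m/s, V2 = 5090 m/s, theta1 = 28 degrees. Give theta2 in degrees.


sin(theta1) = sin(28 deg) = 0.469472
sin(theta2) = V2/V1 * sin(theta1) = 5090/2455 * 0.469472 = 0.973365
theta2 = arcsin(0.973365) = 76.7464 degrees

76.7464


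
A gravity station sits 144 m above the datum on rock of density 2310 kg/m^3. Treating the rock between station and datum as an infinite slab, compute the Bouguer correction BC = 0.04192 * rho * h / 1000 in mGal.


BC = 0.04192 * rho * h / 1000
= 0.04192 * 2310 * 144 / 1000
= 13.9443 mGal

13.9443


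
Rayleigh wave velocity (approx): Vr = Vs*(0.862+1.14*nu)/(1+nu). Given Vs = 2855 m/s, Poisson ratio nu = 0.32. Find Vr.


Numerator factor = 0.862 + 1.14*0.32 = 1.2268
Denominator = 1 + 0.32 = 1.32
Vr = 2855 * 1.2268 / 1.32 = 2653.42 m/s

2653.42


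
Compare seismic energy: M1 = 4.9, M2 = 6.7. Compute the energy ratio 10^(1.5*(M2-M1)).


M2 - M1 = 6.7 - 4.9 = 1.8
1.5 * 1.8 = 2.7
ratio = 10^2.7 = 501.19

501.19


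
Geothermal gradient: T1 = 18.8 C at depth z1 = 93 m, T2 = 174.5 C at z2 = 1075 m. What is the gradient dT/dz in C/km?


dT = 174.5 - 18.8 = 155.7 C
dz = 1075 - 93 = 982 m
gradient = dT/dz * 1000 = 155.7/982 * 1000 = 158.554 C/km

158.554


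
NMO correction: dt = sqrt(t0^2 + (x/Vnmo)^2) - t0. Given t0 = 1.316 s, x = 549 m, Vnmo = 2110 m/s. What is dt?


x/Vnmo = 549/2110 = 0.26019
(x/Vnmo)^2 = 0.067699
t0^2 = 1.731856
sqrt(1.731856 + 0.067699) = 1.341475
dt = 1.341475 - 1.316 = 0.025475

0.025475


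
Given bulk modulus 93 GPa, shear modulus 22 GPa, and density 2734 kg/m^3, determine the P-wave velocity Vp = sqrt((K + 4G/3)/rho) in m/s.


First compute the effective modulus:
K + 4G/3 = 93e9 + 4*22e9/3 = 122333333333.33 Pa
Then divide by density:
122333333333.33 / 2734 = 44745184.1014 Pa/(kg/m^3)
Take the square root:
Vp = sqrt(44745184.1014) = 6689.18 m/s

6689.18


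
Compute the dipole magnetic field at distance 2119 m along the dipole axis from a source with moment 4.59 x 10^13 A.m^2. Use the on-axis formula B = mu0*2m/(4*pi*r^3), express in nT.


m = 4.59 x 10^13 = 45900000000000 A.m^2
2m = 91800000000000 A.m^2
r^3 = 2119^3 = 9514651159
B = (4pi*10^-7) * 91800000000000 / (4*pi * 9514651159) * 1e9
= 115359282.239817 / 119564632730.34 * 1e9
= 964827.8057 nT

964827.8057


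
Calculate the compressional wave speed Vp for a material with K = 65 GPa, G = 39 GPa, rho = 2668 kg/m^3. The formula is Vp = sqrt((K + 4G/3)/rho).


First compute the effective modulus:
K + 4G/3 = 65e9 + 4*39e9/3 = 117000000000.0 Pa
Then divide by density:
117000000000.0 / 2668 = 43853073.4633 Pa/(kg/m^3)
Take the square root:
Vp = sqrt(43853073.4633) = 6622.17 m/s

6622.17


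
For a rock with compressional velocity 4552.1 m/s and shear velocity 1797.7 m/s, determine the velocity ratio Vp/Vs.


Vp/Vs = 4552.1 / 1797.7
= 2.5322

2.5322


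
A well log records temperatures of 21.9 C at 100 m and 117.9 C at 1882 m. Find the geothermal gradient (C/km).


dT = 117.9 - 21.9 = 96.0 C
dz = 1882 - 100 = 1782 m
gradient = dT/dz * 1000 = 96.0/1782 * 1000 = 53.8721 C/km

53.8721


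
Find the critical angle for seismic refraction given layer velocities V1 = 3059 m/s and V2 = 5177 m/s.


V1/V2 = 3059/5177 = 0.590883
theta_c = arcsin(0.590883) = 36.2197 degrees

36.2197


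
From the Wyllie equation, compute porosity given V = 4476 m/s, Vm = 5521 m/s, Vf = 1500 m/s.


1/V - 1/Vm = 1/4476 - 1/5521 = 4.229e-05
1/Vf - 1/Vm = 1/1500 - 1/5521 = 0.00048554
phi = 4.229e-05 / 0.00048554 = 0.0871

0.0871


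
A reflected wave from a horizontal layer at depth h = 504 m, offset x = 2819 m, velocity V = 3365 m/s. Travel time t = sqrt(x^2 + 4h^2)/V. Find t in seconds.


x^2 + 4h^2 = 2819^2 + 4*504^2 = 7946761 + 1016064 = 8962825
sqrt(8962825) = 2993.7978
t = 2993.7978 / 3365 = 0.8897 s

0.8897


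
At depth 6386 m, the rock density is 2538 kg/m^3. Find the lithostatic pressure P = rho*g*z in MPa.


P = rho * g * z / 1e6
= 2538 * 9.81 * 6386 / 1e6
= 158997223.08 / 1e6
= 158.9972 MPa

158.9972


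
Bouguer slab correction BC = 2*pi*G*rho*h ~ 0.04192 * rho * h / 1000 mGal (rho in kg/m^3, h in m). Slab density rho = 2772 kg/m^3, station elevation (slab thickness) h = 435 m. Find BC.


BC = 0.04192 * rho * h / 1000
= 0.04192 * 2772 * 435 / 1000
= 50.548 mGal

50.548


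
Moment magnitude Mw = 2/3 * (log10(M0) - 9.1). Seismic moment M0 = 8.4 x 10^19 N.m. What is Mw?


log10(M0) = log10(8.4 x 10^19) = 19.9243
Mw = 2/3 * (19.9243 - 9.1)
= 2/3 * 10.8243
= 7.22

7.22


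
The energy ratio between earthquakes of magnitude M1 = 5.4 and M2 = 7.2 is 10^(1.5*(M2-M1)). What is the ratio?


M2 - M1 = 7.2 - 5.4 = 1.8
1.5 * 1.8 = 2.7
ratio = 10^2.7 = 501.19

501.19


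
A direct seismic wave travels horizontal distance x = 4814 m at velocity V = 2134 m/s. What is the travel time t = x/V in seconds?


t = x / V
= 4814 / 2134
= 2.2559 s

2.2559


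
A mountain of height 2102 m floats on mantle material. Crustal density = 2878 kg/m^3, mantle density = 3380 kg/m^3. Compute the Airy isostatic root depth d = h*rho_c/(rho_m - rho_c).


rho_m - rho_c = 3380 - 2878 = 502
d = 2102 * 2878 / 502
= 6049556 / 502
= 12050.91 m

12050.91


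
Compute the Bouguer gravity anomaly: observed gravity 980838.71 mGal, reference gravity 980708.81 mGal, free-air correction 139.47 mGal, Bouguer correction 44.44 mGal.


BA = g_obs - g_ref + FAC - BC
= 980838.71 - 980708.81 + 139.47 - 44.44
= 224.93 mGal

224.93


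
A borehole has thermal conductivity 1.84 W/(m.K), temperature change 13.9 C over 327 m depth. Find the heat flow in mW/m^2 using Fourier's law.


q = k * dT / dz * 1000
= 1.84 * 13.9 / 327 * 1000
= 0.078214 * 1000
= 78.2141 mW/m^2

78.2141


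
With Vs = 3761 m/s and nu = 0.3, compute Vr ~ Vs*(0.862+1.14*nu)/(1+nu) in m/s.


Numerator factor = 0.862 + 1.14*0.3 = 1.204
Denominator = 1 + 0.3 = 1.3
Vr = 3761 * 1.204 / 1.3 = 3483.26 m/s

3483.26


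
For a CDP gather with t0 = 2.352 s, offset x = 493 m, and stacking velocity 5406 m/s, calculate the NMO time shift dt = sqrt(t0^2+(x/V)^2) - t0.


x/Vnmo = 493/5406 = 0.091195
(x/Vnmo)^2 = 0.008317
t0^2 = 5.531904
sqrt(5.531904 + 0.008317) = 2.353767
dt = 2.353767 - 2.352 = 0.001767

0.001767


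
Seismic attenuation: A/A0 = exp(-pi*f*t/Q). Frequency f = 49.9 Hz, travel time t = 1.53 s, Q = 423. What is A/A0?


pi*f*t/Q = pi*49.9*1.53/423 = 0.567024
A/A0 = exp(-0.567024) = 0.567211

0.567211


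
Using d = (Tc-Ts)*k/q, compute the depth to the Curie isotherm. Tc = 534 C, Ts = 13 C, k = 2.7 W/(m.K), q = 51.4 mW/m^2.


T_Curie - T_surf = 534 - 13 = 521 C
Convert q to W/m^2: 51.4 mW/m^2 = 0.0514 W/m^2
d = 521 * 2.7 / 0.0514 = 27367.7 m

27367.7


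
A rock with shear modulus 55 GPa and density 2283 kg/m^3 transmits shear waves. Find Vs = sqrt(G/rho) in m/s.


Convert G to Pa: G = 55e9 Pa
Compute G/rho = 55e9 / 2283 = 24091108.191
Vs = sqrt(24091108.191) = 4908.27 m/s

4908.27


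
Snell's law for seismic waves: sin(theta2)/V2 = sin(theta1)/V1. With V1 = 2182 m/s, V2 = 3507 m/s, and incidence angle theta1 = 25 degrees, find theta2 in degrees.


sin(theta1) = sin(25 deg) = 0.422618
sin(theta2) = V2/V1 * sin(theta1) = 3507/2182 * 0.422618 = 0.679249
theta2 = arcsin(0.679249) = 42.785 degrees

42.785


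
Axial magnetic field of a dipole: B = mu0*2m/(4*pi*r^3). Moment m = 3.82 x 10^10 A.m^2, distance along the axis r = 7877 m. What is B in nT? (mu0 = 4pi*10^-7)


m = 3.82 x 10^10 = 38200000000 A.m^2
2m = 76400000000 A.m^2
r^3 = 7877^3 = 488745235133
B = (4pi*10^-7) * 76400000000 / (4*pi * 488745235133) * 1e9
= 96007.071494 / 6141753760683.4 * 1e9
= 15.6319 nT

15.6319


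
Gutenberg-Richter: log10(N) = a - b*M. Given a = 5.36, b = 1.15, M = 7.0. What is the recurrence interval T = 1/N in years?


log10(N) = 5.36 - 1.15*7.0 = -2.69
N = 10^-2.69 = 0.002042
T = 1/N = 1/0.002042 = 489.7788 years

489.7788


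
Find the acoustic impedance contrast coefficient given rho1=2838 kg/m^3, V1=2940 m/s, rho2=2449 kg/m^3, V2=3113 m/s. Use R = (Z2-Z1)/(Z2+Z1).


Z1 = 2838 * 2940 = 8343720
Z2 = 2449 * 3113 = 7623737
R = (7623737 - 8343720) / (7623737 + 8343720) = -719983 / 15967457 = -0.0451

-0.0451


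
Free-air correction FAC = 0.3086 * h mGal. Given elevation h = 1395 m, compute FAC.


FAC = 0.3086 * h
= 0.3086 * 1395
= 430.497 mGal

430.497


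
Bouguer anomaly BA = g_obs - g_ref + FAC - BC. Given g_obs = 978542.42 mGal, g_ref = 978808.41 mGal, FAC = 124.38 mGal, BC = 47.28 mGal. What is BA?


BA = g_obs - g_ref + FAC - BC
= 978542.42 - 978808.41 + 124.38 - 47.28
= -188.89 mGal

-188.89


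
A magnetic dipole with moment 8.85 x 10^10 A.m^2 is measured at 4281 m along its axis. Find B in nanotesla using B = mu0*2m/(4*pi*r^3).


m = 8.85 x 10^10 = 88500000000 A.m^2
2m = 177000000000 A.m^2
r^3 = 4281^3 = 78457720041
B = (4pi*10^-7) * 177000000000 / (4*pi * 78457720041) * 1e9
= 222424.759874 / 985928787592.84 * 1e9
= 225.5992 nT

225.5992
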